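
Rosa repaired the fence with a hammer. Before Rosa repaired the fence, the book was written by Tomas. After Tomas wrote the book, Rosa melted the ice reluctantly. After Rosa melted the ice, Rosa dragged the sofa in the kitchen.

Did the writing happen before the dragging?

The narrative orders the writing before the dragging.

yes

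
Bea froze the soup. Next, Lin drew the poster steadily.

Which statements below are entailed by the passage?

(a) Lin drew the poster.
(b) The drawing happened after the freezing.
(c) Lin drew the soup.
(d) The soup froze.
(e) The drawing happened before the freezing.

(a) Entailed — every conjunct here is already in the original drawing event.
(b) Entailed — the narrative places the freezing before the drawing.
(c) Not entailed — Lin drew the poster, not the soup; the soup belongs to the freezing event.
(d) Entailed — 'Bea froze the soup' is causative; it entails the inchoative 'the soup froze'.
(e) Not entailed — the narrative places the freezing before the drawing, not after.

(a), (b), (d)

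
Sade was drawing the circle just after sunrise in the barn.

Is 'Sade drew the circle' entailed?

'was drawing' is progressive; for an accomplishment like 'draw the circle', it doesn't entail completion.

no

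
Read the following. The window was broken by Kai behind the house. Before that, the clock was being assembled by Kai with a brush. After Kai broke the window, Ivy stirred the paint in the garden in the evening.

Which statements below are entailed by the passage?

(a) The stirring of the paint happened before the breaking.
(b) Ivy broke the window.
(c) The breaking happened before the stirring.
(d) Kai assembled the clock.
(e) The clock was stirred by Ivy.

(c)

(a) Not entailed — the narrative places the breaking before the stirring, not after.
(b) Not entailed — the passage has Kai breaking the window, not Ivy.
(c) Entailed — the narrative places the breaking before the stirring.
(d) Not entailed — 'was assembling' is progressive on an accomplishment; it does not entail the completed 'assembled'.
(e) Not entailed — Ivy stirred the paint, not the clock; the clock belongs to the assembling event.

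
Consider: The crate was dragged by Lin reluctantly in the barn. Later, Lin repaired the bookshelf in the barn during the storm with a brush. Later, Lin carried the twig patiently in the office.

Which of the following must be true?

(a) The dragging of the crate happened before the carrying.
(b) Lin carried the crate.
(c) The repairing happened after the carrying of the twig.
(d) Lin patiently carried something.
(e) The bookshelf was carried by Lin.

(a), (d)

(a) Entailed — the narrative places the dragging before the carrying.
(b) Not entailed — Lin carried the twig, not the crate; the crate belongs to the dragging event.
(c) Not entailed — the narrative places the repairing before the carrying, not after.
(d) Entailed — dropping 'in the office' and generalizing the patient leaves a sub-description the original still satisfies.
(e) Not entailed — Lin carried the twig, not the bookshelf; the bookshelf belongs to the repairing event.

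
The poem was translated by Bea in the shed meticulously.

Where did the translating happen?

'in the shed' marks the location of the translating event.

in the shed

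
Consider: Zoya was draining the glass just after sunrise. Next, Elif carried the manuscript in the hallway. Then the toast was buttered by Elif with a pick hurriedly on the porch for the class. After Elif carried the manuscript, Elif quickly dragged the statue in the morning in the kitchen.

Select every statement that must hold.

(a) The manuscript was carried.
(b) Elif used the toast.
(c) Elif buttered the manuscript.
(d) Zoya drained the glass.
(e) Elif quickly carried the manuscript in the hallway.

(a) Entailed — every conjunct here is already in the original carrying event.
(b) Not entailed — the toast is the patient, not an instrument — Elif used a pick.
(c) Not entailed — Elif buttered the toast, not the manuscript; the manuscript belongs to the carrying event.
(d) Not entailed — 'was draining' is progressive on an accomplishment; it does not entail the completed 'drained'.
(e) Not entailed — 'quickly' adds information not in the original event.

(a)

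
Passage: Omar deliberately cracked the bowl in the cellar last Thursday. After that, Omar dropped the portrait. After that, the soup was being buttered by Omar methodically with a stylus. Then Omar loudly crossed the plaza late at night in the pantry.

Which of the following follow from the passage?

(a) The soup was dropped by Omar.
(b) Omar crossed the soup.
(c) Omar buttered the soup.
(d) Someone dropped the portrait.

(a) Not entailed — Omar dropped the portrait, not the soup; the soup belongs to the buttering event.
(b) Not entailed — Omar crossed the plaza, not the soup; the soup belongs to the buttering event.
(c) Not entailed — 'was buttering' is progressive on an accomplishment; it does not entail the completed 'buttered'.
(d) Entailed — the original entails any weakening of itself; this just generalizes the agent.

(d)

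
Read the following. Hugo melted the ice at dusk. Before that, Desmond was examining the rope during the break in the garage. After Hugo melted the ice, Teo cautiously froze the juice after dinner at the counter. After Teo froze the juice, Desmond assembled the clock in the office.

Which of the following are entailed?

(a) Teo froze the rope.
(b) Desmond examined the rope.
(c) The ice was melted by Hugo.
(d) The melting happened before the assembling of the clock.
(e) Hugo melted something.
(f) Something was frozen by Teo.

(a) Not entailed — Teo froze the juice, not the rope; the rope belongs to the examining event.
(b) Entailed — 'examine' is an activity; 'was examining' entails that some examining happened, so 'examined' holds.
(c) Entailed — dropping 'at dusk' leaves a sub-description the original still satisfies.
(d) Entailed — the narrative places the melting before the assembling.
(e) Entailed — dropping 'at dusk' and generalizing the patient leaves a sub-description the original still satisfies.
(f) Entailed — the original entails any weakening of itself; this just drops 'after dinner', 'at the counter', 'cautiously' and generalizes the patient.

(b), (c), (d), (e), (f)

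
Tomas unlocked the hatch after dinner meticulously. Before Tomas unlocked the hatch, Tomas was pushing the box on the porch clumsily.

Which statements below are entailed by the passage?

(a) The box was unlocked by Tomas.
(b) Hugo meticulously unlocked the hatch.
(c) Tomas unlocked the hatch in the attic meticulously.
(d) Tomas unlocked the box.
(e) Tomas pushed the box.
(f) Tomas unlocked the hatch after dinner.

(e), (f)

(a) Not entailed — Tomas unlocked the hatch, not the box; the box belongs to the pushing event.
(b) Not entailed — the passage has Tomas unlocking the hatch, not Hugo.
(c) Not entailed — 'in the attic' adds information not in the original event.
(d) Not entailed — Tomas unlocked the hatch, not the box; the box belongs to the pushing event.
(e) Entailed — 'push' is an activity; 'was pushing' entails that some pushing happened, so 'pushed' holds.
(f) Entailed — this follows by dropping conjuncts from the unlocking event's description.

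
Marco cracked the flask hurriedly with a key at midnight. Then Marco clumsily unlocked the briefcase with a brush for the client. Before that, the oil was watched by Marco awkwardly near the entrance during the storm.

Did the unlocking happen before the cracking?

no

The narrative orders the cracking before the unlocking.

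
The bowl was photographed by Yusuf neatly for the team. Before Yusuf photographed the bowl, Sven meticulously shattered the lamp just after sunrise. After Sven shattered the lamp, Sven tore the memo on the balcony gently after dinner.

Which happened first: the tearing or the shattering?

The connectives place the shattering before the tearing.

the shattering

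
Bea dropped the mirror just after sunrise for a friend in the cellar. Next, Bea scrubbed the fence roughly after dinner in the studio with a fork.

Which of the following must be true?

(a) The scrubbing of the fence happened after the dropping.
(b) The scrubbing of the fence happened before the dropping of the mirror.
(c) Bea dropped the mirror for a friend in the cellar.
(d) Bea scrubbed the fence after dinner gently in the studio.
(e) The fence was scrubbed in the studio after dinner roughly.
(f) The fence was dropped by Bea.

(a), (c), (e)

(a) Entailed — the narrative places the dropping before the scrubbing.
(b) Not entailed — the narrative places the dropping before the scrubbing, not after.
(c) Entailed — every conjunct here is already in the original dropping event.
(d) Not entailed — 'gently' adds a manner not in (and inconsistent with) the original.
(e) Entailed — dropping 'with a fork' and generalizing the agent leaves a sub-description the original still satisfies.
(f) Not entailed — Bea dropped the mirror, not the fence; the fence belongs to the scrubbing event.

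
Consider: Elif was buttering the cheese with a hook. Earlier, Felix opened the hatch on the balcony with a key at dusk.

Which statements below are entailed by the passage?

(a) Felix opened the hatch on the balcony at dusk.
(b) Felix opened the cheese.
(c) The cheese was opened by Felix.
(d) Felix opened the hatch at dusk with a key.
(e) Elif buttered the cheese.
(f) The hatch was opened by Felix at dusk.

(a), (d), (f)

(a) Entailed — every conjunct here is already in the original opening event.
(b) Not entailed — Felix opened the hatch, not the cheese; the cheese belongs to the buttering event.
(c) Not entailed — Felix opened the hatch, not the cheese; the cheese belongs to the buttering event.
(d) Entailed — this follows by dropping conjuncts from the opening event's description.
(e) Not entailed — 'was buttering' is progressive on an accomplishment; it does not entail the completed 'buttered'.
(f) Entailed — every conjunct here is already in the original opening event.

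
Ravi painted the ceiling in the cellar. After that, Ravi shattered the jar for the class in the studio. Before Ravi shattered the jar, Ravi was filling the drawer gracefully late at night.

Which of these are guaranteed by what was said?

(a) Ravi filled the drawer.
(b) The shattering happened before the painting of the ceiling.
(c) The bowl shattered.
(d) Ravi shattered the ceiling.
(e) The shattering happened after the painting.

(a) Not entailed — 'was filling' is progressive on an accomplishment; it does not entail the completed 'filled'.
(b) Not entailed — the narrative places the painting before the shattering, not after.
(c) Not entailed — the jar is what shattered, not the bowl.
(d) Not entailed — Ravi shattered the jar, not the ceiling; the ceiling belongs to the painting event.
(e) Entailed — the narrative places the painting before the shattering.

(e)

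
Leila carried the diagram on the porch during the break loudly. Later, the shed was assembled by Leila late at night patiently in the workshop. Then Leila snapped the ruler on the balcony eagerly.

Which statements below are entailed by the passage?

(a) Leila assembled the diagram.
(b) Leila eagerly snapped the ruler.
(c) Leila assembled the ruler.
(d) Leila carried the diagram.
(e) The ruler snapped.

(b), (d), (e)

(a) Not entailed — Leila assembled the shed, not the diagram; the diagram belongs to the carrying event.
(b) Entailed — this follows by dropping conjuncts from the snapping event's description.
(c) Not entailed — Leila assembled the shed, not the ruler; the ruler belongs to the snapping event.
(d) Entailed — this follows by dropping conjuncts from the carrying event's description.
(e) Entailed — 'Leila snapped the ruler' is causative; it entails the inchoative 'the ruler snapped'.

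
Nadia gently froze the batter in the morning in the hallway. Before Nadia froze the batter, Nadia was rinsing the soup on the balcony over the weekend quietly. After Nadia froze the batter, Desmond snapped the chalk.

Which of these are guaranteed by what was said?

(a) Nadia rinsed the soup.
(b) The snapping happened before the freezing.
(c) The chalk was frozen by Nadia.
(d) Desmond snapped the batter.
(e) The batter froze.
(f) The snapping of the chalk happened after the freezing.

(a), (e), (f)

(a) Entailed — 'rinse' is an activity; 'was rinsing' entails that some rinsing happened, so 'rinsed' holds.
(b) Not entailed — the narrative places the freezing before the snapping, not after.
(c) Not entailed — Nadia froze the batter, not the chalk; the chalk belongs to the snapping event.
(d) Not entailed — Desmond snapped the chalk, not the batter; the batter belongs to the freezing event.
(e) Entailed — 'Nadia froze the batter' is causative; it entails the inchoative 'the batter froze'.
(f) Entailed — the narrative places the freezing before the snapping.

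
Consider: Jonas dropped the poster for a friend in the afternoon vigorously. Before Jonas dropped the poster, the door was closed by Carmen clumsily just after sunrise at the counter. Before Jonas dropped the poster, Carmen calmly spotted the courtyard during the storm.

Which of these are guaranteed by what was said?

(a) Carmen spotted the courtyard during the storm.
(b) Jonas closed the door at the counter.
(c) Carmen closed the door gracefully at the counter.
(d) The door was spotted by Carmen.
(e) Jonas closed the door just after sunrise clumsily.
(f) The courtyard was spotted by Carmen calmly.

(a) Entailed — every conjunct here is already in the original spotting event.
(b) Not entailed — the passage has Carmen closing the door, not Jonas.
(c) Not entailed — 'gracefully' adds a manner not in (and inconsistent with) the original.
(d) Not entailed — Carmen spotted the courtyard, not the door; the door belongs to the closing event.
(e) Not entailed — the passage has Carmen closing the door, not Jonas.
(f) Entailed — the original entails any weakening of itself; this just drops 'during the storm'.

(a), (f)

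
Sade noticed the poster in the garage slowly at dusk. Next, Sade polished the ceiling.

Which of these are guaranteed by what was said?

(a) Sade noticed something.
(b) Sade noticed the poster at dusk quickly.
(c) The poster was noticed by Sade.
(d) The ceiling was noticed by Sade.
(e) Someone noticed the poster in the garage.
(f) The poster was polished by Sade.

(a), (c), (e)

(a) Entailed — this follows by dropping conjuncts from the noticing event's description.
(b) Not entailed — 'quickly' adds a manner not in (and inconsistent with) the original.
(c) Entailed — dropping 'in the garage', 'at dusk', 'slowly' leaves a sub-description the original still satisfies.
(d) Not entailed — Sade noticed the poster, not the ceiling; the ceiling belongs to the polishing event.
(e) Entailed — dropping 'at dusk', 'slowly' and generalizing the agent leaves a sub-description the original still satisfies.
(f) Not entailed — Sade polished the ceiling, not the poster; the poster belongs to the noticing event.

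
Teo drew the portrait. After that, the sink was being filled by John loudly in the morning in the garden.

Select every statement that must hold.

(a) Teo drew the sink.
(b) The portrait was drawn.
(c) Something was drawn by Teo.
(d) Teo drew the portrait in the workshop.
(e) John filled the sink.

(b), (c)

(a) Not entailed — Teo drew the portrait, not the sink; the sink belongs to the filling event.
(b) Entailed — generalizing the agent leaves a sub-description the original still satisfies.
(c) Entailed — generalizing the patient leaves a sub-description the original still satisfies.
(d) Not entailed — 'in the workshop' adds information not in the original event.
(e) Not entailed — 'was filling' is progressive on an accomplishment; it does not entail the completed 'filled'.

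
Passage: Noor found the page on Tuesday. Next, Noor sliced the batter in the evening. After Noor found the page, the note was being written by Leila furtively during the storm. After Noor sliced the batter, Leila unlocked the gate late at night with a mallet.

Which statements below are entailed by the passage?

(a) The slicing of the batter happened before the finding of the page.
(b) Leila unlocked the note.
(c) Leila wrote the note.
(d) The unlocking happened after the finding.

(d)

(a) Not entailed — the narrative places the finding before the slicing, not after.
(b) Not entailed — Leila unlocked the gate, not the note; the note belongs to the writing event.
(c) Not entailed — 'was writing' is progressive on an accomplishment; it does not entail the completed 'wrote'.
(d) Entailed — the narrative places the finding before the unlocking.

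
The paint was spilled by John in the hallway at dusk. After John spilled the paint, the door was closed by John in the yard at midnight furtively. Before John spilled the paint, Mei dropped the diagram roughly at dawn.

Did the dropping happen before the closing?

yes

The narrative orders the dropping before the closing.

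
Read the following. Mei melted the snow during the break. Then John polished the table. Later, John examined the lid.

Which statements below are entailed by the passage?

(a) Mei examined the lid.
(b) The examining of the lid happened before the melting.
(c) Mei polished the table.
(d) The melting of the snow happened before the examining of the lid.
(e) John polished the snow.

(a) Not entailed — the passage has John examining the lid, not Mei.
(b) Not entailed — the narrative places the melting before the examining, not after.
(c) Not entailed — the passage has John polishing the table, not Mei.
(d) Entailed — the narrative places the melting before the examining.
(e) Not entailed — John polished the table, not the snow; the snow belongs to the melting event.

(d)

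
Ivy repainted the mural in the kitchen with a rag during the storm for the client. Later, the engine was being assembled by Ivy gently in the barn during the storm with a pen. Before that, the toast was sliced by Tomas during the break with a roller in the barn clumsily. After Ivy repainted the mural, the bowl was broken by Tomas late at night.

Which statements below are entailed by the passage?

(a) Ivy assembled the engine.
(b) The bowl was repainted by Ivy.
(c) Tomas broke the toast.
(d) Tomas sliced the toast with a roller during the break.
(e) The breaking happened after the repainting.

(a) Not entailed — 'was assembling' is progressive on an accomplishment; it does not entail the completed 'assembled'.
(b) Not entailed — Ivy repainted the mural, not the bowl; the bowl belongs to the breaking event.
(c) Not entailed — Tomas broke the bowl, not the toast; the toast belongs to the slicing event.
(d) Entailed — every conjunct here is already in the original slicing event.
(e) Entailed — the narrative places the repainting before the breaking.

(d), (e)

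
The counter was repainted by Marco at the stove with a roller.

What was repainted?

the counter

'the counter' marks the patient of the repainting event.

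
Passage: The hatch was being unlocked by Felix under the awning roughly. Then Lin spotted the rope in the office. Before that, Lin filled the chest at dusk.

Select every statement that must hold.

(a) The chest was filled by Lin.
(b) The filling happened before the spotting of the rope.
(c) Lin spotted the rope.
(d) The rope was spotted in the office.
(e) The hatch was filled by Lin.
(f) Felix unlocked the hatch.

(a), (b), (c), (d)

(a) Entailed — every conjunct here is already in the original filling event.
(b) Entailed — the narrative places the filling before the spotting.
(c) Entailed — this follows by dropping conjuncts from the spotting event's description.
(d) Entailed — every conjunct here is already in the original spotting event.
(e) Not entailed — Lin filled the chest, not the hatch; the hatch belongs to the unlocking event.
(f) Not entailed — 'was unlocking' is progressive on an accomplishment; it does not entail the completed 'unlocked'.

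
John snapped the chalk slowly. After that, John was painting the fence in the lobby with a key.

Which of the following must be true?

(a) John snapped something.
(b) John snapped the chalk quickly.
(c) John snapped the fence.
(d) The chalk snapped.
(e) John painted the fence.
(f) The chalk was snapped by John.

(a), (d), (f)

(a) Entailed — dropping 'slowly' and generalizing the patient leaves a sub-description the original still satisfies.
(b) Not entailed — 'quickly' adds a manner not in (and inconsistent with) the original.
(c) Not entailed — John snapped the chalk, not the fence; the fence belongs to the painting event.
(d) Entailed — 'John snapped the chalk' is causative; it entails the inchoative 'the chalk snapped'.
(e) Not entailed — 'was painting' is progressive on an accomplishment; it does not entail the completed 'painted'.
(f) Entailed — every conjunct here is already in the original snapping event.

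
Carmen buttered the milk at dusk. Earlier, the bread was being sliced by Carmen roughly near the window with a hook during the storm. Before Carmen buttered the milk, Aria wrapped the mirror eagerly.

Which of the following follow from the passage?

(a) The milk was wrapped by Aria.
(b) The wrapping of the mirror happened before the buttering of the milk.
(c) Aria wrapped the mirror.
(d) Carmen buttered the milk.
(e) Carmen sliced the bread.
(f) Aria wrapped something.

(b), (c), (d), (f)

(a) Not entailed — Aria wrapped the mirror, not the milk; the milk belongs to the buttering event.
(b) Entailed — the narrative places the wrapping before the buttering.
(c) Entailed — dropping 'eagerly' leaves a sub-description the original still satisfies.
(d) Entailed — dropping 'at dusk' leaves a sub-description the original still satisfies.
(e) Not entailed — 'was slicing' is progressive on an accomplishment; it does not entail the completed 'sliced'.
(f) Entailed — dropping 'eagerly' and generalizing the patient leaves a sub-description the original still satisfies.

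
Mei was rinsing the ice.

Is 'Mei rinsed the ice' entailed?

'rinse' is atelic; if Mei was rinsing the ice, then Mei rinsed the ice (for some time).

yes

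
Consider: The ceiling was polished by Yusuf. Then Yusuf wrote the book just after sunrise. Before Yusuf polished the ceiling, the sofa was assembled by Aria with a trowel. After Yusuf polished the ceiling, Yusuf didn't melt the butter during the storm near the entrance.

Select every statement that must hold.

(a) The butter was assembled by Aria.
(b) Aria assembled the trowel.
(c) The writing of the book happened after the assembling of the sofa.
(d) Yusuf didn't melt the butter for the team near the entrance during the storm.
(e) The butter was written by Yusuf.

(a) Not entailed — Aria assembled the sofa, not the butter; the butter belongs to the melting event.
(b) Not entailed — the trowel is the instrument, not what was assembled.
(c) Entailed — the narrative places the assembling before the writing.
(d) Entailed — under negation, adding a further restriction is entailed: if no such melting event occurred, none occurred for the team either.
(e) Not entailed — Yusuf wrote the book, not the butter; the butter belongs to the melting event.

(c), (d)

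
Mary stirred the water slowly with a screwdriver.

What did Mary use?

a screwdriver

'with a screwdriver' marks the instrument of the stirring event.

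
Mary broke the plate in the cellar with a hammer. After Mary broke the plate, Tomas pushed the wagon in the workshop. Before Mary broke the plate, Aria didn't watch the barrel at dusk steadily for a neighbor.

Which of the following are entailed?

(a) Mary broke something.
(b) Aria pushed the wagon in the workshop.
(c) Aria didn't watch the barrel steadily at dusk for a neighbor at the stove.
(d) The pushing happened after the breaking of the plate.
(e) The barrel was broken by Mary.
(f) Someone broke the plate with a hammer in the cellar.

(a), (c), (d), (f)

(a) Entailed — dropping 'with a hammer', 'in the cellar' and generalizing the patient leaves a sub-description the original still satisfies.
(b) Not entailed — the passage has Tomas pushing the wagon, not Aria.
(c) Entailed — under negation, adding a further restriction is entailed: if no such watching event occurred, none occurred at the stove either.
(d) Entailed — the narrative places the breaking before the pushing.
(e) Not entailed — Mary broke the plate, not the barrel; the barrel belongs to the watching event.
(f) Entailed — every conjunct here is already in the original breaking event.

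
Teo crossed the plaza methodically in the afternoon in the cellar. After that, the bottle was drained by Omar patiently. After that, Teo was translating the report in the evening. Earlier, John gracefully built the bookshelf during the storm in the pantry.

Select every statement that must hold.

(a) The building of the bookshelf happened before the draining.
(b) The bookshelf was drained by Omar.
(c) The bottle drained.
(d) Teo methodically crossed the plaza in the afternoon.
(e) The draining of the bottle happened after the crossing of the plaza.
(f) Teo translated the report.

(a) Not entailed — the narrative doesn't order the building relative to the draining.
(b) Not entailed — Omar drained the bottle, not the bookshelf; the bookshelf belongs to the building event.
(c) Entailed — 'Omar drained the bottle' is causative; it entails the inchoative 'the bottle drained'.
(d) Entailed — this follows by dropping conjuncts from the crossing event's description.
(e) Entailed — the narrative places the crossing before the draining.
(f) Not entailed — 'was translating' is progressive on an accomplishment; it does not entail the completed 'translated'.

(c), (d), (e)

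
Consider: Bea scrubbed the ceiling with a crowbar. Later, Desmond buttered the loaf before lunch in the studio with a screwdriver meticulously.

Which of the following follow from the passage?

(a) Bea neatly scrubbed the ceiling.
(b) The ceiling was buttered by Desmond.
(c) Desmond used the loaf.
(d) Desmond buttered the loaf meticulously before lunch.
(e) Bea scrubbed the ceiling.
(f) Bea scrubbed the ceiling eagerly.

(d), (e)

(a) Not entailed — 'neatly' adds information not in the original event.
(b) Not entailed — Desmond buttered the loaf, not the ceiling; the ceiling belongs to the scrubbing event.
(c) Not entailed — the loaf is the patient, not an instrument — Desmond used a screwdriver.
(d) Entailed — this follows by dropping conjuncts from the buttering event's description.
(e) Entailed — this follows by dropping conjuncts from the scrubbing event's description.
(f) Not entailed — 'eagerly' adds information not in the original event.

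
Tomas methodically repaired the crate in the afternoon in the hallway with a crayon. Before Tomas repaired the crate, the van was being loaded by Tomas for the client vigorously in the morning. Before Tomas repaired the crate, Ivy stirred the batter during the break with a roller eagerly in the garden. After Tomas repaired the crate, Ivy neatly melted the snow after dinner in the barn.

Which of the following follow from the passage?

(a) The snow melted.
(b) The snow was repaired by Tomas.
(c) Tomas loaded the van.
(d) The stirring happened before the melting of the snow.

(a), (d)

(a) Entailed — 'Ivy melted the snow' is causative; it entails the inchoative 'the snow melted'.
(b) Not entailed — Tomas repaired the crate, not the snow; the snow belongs to the melting event.
(c) Not entailed — 'was loading' is progressive on an accomplishment; it does not entail the completed 'loaded'.
(d) Entailed — the narrative places the stirring before the melting.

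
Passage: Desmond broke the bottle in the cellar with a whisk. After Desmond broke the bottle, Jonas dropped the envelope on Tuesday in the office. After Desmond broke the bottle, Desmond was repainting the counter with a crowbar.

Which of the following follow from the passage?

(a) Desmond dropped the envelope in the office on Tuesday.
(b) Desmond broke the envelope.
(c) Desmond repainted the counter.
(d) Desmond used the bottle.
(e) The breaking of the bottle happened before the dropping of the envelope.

(a) Not entailed — the passage has Jonas dropping the envelope, not Desmond.
(b) Not entailed — Desmond broke the bottle, not the envelope; the envelope belongs to the dropping event.
(c) Not entailed — 'was repainting' is progressive on an accomplishment; it does not entail the completed 'repainted'.
(d) Not entailed — the bottle is the patient, not an instrument — Desmond used a whisk.
(e) Entailed — the narrative places the breaking before the dropping.

(e)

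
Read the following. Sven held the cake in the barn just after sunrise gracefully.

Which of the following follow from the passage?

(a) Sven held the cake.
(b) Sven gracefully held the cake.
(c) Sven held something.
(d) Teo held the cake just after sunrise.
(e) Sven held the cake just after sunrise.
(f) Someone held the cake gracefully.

(a), (b), (c), (e), (f)

(a) Entailed — this follows by dropping conjuncts from the holding event's description.
(b) Entailed — every conjunct here is already in the original holding event.
(c) Entailed — every conjunct here is already in the original holding event.
(d) Not entailed — the passage has Sven holding the cake, not Teo.
(e) Entailed — every conjunct here is already in the original holding event.
(f) Entailed — dropping 'in the barn', 'just after sunrise' and generalizing the agent leaves a sub-description the original still satisfies.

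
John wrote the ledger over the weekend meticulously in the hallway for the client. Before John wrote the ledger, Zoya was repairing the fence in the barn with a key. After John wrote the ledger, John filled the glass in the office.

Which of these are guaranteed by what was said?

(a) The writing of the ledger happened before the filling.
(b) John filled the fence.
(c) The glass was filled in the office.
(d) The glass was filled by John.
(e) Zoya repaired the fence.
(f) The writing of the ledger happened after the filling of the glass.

(a), (c), (d)

(a) Entailed — the narrative places the writing before the filling.
(b) Not entailed — John filled the glass, not the fence; the fence belongs to the repairing event.
(c) Entailed — this follows by dropping conjuncts from the filling event's description.
(d) Entailed — this follows by dropping conjuncts from the filling event's description.
(e) Not entailed — 'was repairing' is progressive on an accomplishment; it does not entail the completed 'repaired'.
(f) Not entailed — the narrative places the writing before the filling, not after.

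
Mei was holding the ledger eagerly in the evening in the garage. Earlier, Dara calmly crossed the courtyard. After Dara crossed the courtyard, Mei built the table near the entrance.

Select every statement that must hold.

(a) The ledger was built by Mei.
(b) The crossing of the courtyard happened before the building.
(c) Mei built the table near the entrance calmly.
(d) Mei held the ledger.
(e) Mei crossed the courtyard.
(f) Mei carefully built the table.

(b), (d)

(a) Not entailed — Mei built the table, not the ledger; the ledger belongs to the holding event.
(b) Entailed — the narrative places the crossing before the building.
(c) Not entailed — 'calmly' adds information not in the original event.
(d) Entailed — 'hold' is an activity; 'was holding' entails that some holding happened, so 'held' holds.
(e) Not entailed — the passage has Dara crossing the courtyard, not Mei.
(f) Not entailed — 'carefully' adds information not in the original event.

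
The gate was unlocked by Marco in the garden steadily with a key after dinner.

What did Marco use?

'with a key' marks the instrument of the unlocking event.

a key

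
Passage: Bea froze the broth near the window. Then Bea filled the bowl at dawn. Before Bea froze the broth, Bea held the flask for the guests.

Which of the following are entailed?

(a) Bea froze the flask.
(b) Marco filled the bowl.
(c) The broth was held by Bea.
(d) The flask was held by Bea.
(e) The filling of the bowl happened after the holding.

(a) Not entailed — Bea froze the broth, not the flask; the flask belongs to the holding event.
(b) Not entailed — the passage has Bea filling the bowl, not Marco.
(c) Not entailed — Bea held the flask, not the broth; the broth belongs to the freezing event.
(d) Entailed — every conjunct here is already in the original holding event.
(e) Entailed — the narrative places the holding before the filling.

(d), (e)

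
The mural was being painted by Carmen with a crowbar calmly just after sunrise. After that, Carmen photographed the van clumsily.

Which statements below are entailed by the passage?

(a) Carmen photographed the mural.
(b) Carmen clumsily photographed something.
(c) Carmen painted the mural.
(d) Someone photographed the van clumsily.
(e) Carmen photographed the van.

(a) Not entailed — Carmen photographed the van, not the mural; the mural belongs to the painting event.
(b) Entailed — the original entails any weakening of itself; this just generalizes the patient.
(c) Not entailed — 'was painting' is progressive on an accomplishment; it does not entail the completed 'painted'.
(d) Entailed — generalizing the agent leaves a sub-description the original still satisfies.
(e) Entailed — this follows by dropping conjuncts from the photographing event's description.

(b), (d), (e)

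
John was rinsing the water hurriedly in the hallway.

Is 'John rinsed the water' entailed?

'rinse' is atelic; if John was rinsing the water, then John rinsed the water (for some time).

yes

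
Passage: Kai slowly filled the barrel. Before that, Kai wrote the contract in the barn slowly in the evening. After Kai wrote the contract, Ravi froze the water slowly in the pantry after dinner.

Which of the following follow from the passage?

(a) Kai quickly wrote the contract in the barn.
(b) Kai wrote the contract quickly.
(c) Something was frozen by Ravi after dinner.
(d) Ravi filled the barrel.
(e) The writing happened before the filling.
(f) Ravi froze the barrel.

(c), (e)

(a) Not entailed — 'quickly' adds a manner not in (and inconsistent with) the original.
(b) Not entailed — 'quickly' adds a manner not in (and inconsistent with) the original.
(c) Entailed — this follows by dropping conjuncts from the freezing event's description.
(d) Not entailed — the passage has Kai filling the barrel, not Ravi.
(e) Entailed — the narrative places the writing before the filling.
(f) Not entailed — Ravi froze the water, not the barrel; the barrel belongs to the filling event.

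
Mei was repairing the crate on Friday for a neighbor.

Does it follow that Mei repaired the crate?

'was repairing' is progressive; for an accomplishment like 'repair the crate', it doesn't entail completion.

no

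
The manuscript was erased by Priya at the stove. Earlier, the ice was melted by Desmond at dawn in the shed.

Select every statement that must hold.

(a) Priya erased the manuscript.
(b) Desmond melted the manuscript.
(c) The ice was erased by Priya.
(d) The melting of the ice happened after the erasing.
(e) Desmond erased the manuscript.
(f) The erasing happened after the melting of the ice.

(a), (f)

(a) Entailed — every conjunct here is already in the original erasing event.
(b) Not entailed — Desmond melted the ice, not the manuscript; the manuscript belongs to the erasing event.
(c) Not entailed — Priya erased the manuscript, not the ice; the ice belongs to the melting event.
(d) Not entailed — the narrative places the melting before the erasing, not after.
(e) Not entailed — the passage has Priya erasing the manuscript, not Desmond.
(f) Entailed — the narrative places the melting before the erasing.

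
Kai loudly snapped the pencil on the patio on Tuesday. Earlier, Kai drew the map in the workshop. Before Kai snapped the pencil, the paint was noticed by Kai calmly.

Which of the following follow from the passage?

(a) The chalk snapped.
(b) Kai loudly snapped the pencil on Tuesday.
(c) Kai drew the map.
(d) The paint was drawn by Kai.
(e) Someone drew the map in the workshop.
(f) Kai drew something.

(b), (c), (e), (f)

(a) Not entailed — the pencil is what snapped, not the chalk.
(b) Entailed — this follows by dropping conjuncts from the snapping event's description.
(c) Entailed — this follows by dropping conjuncts from the drawing event's description.
(d) Not entailed — Kai drew the map, not the paint; the paint belongs to the noticing event.
(e) Entailed — every conjunct here is already in the original drawing event.
(f) Entailed — every conjunct here is already in the original drawing event.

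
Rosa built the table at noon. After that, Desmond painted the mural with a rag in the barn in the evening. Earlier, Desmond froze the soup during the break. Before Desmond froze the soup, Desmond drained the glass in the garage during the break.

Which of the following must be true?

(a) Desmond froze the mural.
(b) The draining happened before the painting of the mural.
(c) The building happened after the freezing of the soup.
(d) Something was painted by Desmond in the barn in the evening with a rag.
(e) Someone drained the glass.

(a) Not entailed — Desmond froze the soup, not the mural; the mural belongs to the painting event.
(b) Entailed — the narrative places the draining before the painting.
(c) Not entailed — the narrative doesn't order the freezing relative to the building.
(d) Entailed — generalizing the patient leaves a sub-description the original still satisfies.
(e) Entailed — every conjunct here is already in the original draining event.

(b), (d), (e)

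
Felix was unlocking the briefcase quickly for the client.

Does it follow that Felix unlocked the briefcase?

no

'was unlocking' is progressive; for an accomplishment like 'unlock the briefcase', it doesn't entail completion.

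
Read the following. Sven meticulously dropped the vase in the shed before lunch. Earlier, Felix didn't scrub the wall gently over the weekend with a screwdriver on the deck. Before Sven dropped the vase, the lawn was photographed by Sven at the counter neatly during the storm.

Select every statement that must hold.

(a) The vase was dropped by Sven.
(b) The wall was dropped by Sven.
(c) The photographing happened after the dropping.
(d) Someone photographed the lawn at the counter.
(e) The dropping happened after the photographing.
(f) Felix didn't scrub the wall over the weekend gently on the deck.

(a), (d), (e)

(a) Entailed — this follows by dropping conjuncts from the dropping event's description.
(b) Not entailed — Sven dropped the vase, not the wall; the wall belongs to the scrubbing event.
(c) Not entailed — the narrative places the photographing before the dropping, not after.
(d) Entailed — every conjunct here is already in the original photographing event.
(e) Entailed — the narrative places the photographing before the dropping.
(f) Not entailed — dropping 'with a screwdriver' under negation is not valid — the original leaves open that Felix scrubbed the wall some other way.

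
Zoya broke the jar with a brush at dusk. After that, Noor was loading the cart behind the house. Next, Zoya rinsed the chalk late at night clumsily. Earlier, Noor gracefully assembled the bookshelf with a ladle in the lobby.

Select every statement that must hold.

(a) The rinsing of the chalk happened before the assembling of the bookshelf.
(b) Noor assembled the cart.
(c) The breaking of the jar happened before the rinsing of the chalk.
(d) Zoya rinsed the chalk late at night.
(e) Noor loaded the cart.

(c), (d)

(a) Not entailed — the narrative places the assembling before the rinsing, not after.
(b) Not entailed — Noor assembled the bookshelf, not the cart; the cart belongs to the loading event.
(c) Entailed — the narrative places the breaking before the rinsing.
(d) Entailed — dropping 'clumsily' leaves a sub-description the original still satisfies.
(e) Not entailed — 'was loading' is progressive on an accomplishment; it does not entail the completed 'loaded'.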